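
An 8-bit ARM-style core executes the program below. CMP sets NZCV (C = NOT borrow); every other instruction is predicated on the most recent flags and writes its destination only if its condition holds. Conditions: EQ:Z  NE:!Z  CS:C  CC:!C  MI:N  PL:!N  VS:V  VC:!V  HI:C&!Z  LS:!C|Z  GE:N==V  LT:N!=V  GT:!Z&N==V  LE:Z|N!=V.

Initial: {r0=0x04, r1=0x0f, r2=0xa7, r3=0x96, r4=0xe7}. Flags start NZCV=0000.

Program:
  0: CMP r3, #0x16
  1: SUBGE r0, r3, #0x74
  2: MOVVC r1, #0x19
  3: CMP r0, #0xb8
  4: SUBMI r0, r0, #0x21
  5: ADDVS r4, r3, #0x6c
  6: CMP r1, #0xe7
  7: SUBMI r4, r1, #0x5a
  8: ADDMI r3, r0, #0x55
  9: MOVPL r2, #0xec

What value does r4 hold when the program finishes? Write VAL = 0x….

VAL = 0xe7

0: ✓ CMP  NZCV=1010
1: · SUBGE
2: ✓ MOVVC  r1←0x19
3: ✓ CMP  NZCV=0000
4: · SUBMI
5: · ADDVS
6: ✓ CMP  NZCV=0000
7: · SUBMI
8: · ADDMI
9: ✓ MOVPL  r2←0xec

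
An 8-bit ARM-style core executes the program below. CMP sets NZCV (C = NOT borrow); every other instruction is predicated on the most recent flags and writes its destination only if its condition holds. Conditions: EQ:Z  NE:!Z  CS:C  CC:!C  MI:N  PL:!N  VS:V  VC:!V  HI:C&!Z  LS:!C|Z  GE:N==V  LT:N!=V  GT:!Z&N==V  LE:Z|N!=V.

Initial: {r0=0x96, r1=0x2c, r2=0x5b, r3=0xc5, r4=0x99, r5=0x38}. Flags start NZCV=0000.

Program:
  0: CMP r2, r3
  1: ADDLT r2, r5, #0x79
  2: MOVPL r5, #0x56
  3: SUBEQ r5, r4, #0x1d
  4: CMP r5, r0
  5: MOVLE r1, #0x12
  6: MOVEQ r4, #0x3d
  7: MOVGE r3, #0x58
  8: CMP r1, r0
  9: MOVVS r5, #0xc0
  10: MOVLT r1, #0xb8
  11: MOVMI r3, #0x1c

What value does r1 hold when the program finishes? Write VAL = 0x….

0: ✓ CMP  NZCV=1001
1: · ADDLT
2: · MOVPL
3: · SUBEQ
4: ✓ CMP  NZCV=1001
5: · MOVLE
6: · MOVEQ
7: ✓ MOVGE  r3←0x58
8: ✓ CMP  NZCV=1001
9: ✓ MOVVS  r5←0xc0
10: · MOVLT
11: ✓ MOVMI  r3←0x1c

VAL = 0x2c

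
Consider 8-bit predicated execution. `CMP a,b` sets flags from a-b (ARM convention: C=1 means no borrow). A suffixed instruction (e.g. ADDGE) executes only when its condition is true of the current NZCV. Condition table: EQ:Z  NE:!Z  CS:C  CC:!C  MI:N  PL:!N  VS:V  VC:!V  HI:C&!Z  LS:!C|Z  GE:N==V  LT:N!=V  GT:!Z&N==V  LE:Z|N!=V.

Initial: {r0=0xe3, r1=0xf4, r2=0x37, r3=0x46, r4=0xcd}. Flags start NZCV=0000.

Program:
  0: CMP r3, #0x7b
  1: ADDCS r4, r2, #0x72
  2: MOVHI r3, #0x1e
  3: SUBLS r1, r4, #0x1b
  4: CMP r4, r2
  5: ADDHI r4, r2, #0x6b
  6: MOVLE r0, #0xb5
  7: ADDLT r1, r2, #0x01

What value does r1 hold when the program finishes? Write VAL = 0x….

0: ✓ CMP  NZCV=1000
1: · ADDCS
2: · MOVHI
3: ✓ SUBLS  r1←0xb2
4: ✓ CMP  NZCV=1010
5: ✓ ADDHI  r4←0xa2
6: ✓ MOVLE  r0←0xb5
7: ✓ ADDLT  r1←0x38

VAL = 0x38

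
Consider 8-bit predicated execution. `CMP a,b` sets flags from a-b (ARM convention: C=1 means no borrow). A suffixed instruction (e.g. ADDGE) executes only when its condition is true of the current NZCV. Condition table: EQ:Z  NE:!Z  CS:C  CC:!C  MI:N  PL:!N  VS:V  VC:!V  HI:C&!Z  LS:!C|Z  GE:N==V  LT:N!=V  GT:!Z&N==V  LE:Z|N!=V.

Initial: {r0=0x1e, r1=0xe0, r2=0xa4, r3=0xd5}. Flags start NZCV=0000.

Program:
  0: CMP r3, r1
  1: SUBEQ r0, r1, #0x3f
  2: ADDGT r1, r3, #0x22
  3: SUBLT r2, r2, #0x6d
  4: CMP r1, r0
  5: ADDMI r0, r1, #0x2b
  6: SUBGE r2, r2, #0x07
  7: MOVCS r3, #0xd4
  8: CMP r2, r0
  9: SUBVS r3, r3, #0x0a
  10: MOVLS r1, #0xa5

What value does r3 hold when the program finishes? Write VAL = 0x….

VAL = 0xd4

[0] flags=1000 → (cmp)
[1] flags=1000 EQ?F → skip
[2] flags=1000 GT?F → skip
[3] flags=1000 LT?T → r2=0x37
[4] flags=1010 → (cmp)
[5] flags=1010 MI?T → r0=0x0b
[6] flags=1010 GE?F → skip
[7] flags=1010 CS?T → r3=0xd4
[8] flags=0010 → (cmp)
[9] flags=0010 VS?F → skip
[10] flags=0010 LS?F → skip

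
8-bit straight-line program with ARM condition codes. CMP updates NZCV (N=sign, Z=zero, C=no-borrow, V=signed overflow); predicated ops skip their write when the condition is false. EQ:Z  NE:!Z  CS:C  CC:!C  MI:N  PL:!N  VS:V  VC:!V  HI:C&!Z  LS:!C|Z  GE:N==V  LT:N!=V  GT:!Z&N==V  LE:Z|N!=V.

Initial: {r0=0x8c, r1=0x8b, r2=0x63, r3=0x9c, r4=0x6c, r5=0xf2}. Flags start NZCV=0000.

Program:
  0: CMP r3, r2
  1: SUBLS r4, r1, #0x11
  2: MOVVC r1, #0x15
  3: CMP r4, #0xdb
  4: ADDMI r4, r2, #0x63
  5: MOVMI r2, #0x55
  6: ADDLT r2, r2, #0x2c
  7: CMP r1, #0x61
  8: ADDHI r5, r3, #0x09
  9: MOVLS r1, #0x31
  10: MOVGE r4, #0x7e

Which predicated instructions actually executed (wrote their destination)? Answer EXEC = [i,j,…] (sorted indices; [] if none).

0: ✓ CMP  NZCV=0011
1: · SUBLS
2: · MOVVC
3: ✓ CMP  NZCV=1001
4: ✓ ADDMI  r4←0xc6
5: ✓ MOVMI  r2←0x55
6: · ADDLT
7: ✓ CMP  NZCV=0011
8: ✓ ADDHI  r5←0xa5
9: · MOVLS
10: · MOVGE

EXEC = [4,5,8]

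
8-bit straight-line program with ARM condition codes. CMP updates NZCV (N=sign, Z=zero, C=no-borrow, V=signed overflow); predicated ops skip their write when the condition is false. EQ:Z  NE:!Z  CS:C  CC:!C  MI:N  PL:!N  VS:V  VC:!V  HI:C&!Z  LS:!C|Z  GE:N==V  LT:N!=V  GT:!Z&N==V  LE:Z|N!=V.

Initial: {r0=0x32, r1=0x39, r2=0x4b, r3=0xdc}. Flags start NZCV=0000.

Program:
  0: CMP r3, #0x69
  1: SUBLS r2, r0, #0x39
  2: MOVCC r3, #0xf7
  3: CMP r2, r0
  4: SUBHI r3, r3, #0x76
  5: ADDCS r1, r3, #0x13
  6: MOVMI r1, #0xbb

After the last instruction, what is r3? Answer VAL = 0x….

VAL = 0x66

[0] flags=0011 → (cmp)
[1] flags=0011 LS?F → skip
[2] flags=0011 CC?F → skip
[3] flags=0010 → (cmp)
[4] flags=0010 HI?T → r3=0x66
[5] flags=0010 CS?T → r1=0x79
[6] flags=0010 MI?F → skip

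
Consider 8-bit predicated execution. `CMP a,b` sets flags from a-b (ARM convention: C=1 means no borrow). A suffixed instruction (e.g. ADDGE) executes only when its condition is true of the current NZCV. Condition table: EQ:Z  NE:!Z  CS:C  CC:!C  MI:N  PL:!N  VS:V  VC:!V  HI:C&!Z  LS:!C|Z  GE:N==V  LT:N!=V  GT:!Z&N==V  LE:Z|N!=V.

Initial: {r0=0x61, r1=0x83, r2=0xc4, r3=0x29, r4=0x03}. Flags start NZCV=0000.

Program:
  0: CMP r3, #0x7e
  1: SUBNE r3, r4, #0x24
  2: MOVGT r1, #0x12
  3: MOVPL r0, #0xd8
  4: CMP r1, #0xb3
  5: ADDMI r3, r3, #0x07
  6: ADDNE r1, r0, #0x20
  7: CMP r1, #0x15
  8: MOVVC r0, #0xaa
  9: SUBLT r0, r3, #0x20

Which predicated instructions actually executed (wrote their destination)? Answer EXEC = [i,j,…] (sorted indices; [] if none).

EXEC = [1,5,6,9]

[0] flags=1000 → (cmp)
[1] flags=1000 NE?T → r3=0xdf
[2] flags=1000 GT?F → skip
[3] flags=1000 PL?F → skip
[4] flags=1000 → (cmp)
[5] flags=1000 MI?T → r3=0xe6
[6] flags=1000 NE?T → r1=0x81
[7] flags=0011 → (cmp)
[8] flags=0011 VC?F → skip
[9] flags=0011 LT?T → r0=0xc6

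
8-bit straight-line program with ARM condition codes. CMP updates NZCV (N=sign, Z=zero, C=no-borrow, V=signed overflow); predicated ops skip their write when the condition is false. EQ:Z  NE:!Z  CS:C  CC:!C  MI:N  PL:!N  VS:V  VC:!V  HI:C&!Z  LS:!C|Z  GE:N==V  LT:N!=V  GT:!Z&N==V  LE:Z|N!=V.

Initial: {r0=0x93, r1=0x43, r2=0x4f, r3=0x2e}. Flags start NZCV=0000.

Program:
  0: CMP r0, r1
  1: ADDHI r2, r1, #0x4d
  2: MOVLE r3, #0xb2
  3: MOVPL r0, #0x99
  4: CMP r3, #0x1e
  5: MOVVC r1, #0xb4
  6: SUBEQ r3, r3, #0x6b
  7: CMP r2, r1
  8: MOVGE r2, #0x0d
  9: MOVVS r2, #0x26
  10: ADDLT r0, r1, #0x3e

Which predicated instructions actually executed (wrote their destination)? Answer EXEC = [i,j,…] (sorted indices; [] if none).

[0] flags=0011 → (cmp)
[1] flags=0011 HI?T → r2=0x90
[2] flags=0011 LE?T → r3=0xb2
[3] flags=0011 PL?T → r0=0x99
[4] flags=1010 → (cmp)
[5] flags=1010 VC?T → r1=0xb4
[6] flags=1010 EQ?F → skip
[7] flags=1000 → (cmp)
[8] flags=1000 GE?F → skip
[9] flags=1000 VS?F → skip
[10] flags=1000 LT?T → r0=0xf2

EXEC = [1,2,3,5,10]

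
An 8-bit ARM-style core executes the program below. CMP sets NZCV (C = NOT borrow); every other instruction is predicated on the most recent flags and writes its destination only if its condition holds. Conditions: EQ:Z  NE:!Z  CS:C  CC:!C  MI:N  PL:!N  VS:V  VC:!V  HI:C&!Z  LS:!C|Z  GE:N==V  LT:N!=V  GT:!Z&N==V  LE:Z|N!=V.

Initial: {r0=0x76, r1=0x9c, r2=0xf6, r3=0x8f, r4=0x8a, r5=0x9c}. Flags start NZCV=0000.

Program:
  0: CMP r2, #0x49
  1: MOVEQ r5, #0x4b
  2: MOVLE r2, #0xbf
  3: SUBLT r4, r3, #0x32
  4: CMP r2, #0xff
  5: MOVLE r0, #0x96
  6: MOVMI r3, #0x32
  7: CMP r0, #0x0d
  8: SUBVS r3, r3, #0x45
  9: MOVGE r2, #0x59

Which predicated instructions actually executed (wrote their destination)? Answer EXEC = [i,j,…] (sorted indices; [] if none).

EXEC = [2,3,5,6]

0: ✓ CMP  NZCV=1010
1: · MOVEQ
2: ✓ MOVLE  r2←0xbf
3: ✓ SUBLT  r4←0x5d
4: ✓ CMP  NZCV=1000
5: ✓ MOVLE  r0←0x96
6: ✓ MOVMI  r3←0x32
7: ✓ CMP  NZCV=1010
8: · SUBVS
9: · MOVGE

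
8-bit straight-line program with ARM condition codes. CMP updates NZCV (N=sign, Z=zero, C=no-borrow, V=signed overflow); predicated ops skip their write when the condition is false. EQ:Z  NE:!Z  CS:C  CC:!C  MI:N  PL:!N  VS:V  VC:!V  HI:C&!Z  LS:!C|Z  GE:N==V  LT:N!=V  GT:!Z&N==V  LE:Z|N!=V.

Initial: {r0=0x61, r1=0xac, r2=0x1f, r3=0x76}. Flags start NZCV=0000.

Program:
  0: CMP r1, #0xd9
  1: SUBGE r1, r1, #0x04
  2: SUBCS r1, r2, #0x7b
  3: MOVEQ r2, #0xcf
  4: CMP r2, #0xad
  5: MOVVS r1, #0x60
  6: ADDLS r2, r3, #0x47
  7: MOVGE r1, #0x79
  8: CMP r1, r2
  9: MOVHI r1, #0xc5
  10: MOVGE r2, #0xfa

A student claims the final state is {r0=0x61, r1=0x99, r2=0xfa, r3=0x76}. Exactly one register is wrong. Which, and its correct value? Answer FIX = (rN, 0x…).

0: ✓ CMP  NZCV=1000
1: · SUBGE
2: · SUBCS
3: · MOVEQ
4: ✓ CMP  NZCV=0000
5: · MOVVS
6: ✓ ADDLS  r2←0xbd
7: ✓ MOVGE  r1←0x79
8: ✓ CMP  NZCV=1001
9: · MOVHI
10: ✓ MOVGE  r2←0xfa

FIX = (r1, 0x79)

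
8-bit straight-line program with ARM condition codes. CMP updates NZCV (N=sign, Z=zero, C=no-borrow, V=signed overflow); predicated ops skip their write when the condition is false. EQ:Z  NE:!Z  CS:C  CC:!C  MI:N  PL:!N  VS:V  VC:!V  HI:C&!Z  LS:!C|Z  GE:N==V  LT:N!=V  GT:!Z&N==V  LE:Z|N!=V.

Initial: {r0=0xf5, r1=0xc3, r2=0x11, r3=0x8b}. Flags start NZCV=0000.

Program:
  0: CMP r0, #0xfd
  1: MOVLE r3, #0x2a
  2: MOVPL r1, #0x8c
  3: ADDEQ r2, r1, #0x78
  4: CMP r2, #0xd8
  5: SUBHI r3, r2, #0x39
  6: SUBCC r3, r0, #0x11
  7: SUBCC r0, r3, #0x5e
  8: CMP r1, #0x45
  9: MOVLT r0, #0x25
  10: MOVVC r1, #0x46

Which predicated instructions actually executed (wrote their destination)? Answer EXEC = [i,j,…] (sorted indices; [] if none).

0: ✓ CMP  NZCV=1000
1: ✓ MOVLE  r3←0x2a
2: · MOVPL
3: · ADDEQ
4: ✓ CMP  NZCV=0000
5: · SUBHI
6: ✓ SUBCC  r3←0xe4
7: ✓ SUBCC  r0←0x86
8: ✓ CMP  NZCV=0011
9: ✓ MOVLT  r0←0x25
10: · MOVVC

EXEC = [1,6,7,9]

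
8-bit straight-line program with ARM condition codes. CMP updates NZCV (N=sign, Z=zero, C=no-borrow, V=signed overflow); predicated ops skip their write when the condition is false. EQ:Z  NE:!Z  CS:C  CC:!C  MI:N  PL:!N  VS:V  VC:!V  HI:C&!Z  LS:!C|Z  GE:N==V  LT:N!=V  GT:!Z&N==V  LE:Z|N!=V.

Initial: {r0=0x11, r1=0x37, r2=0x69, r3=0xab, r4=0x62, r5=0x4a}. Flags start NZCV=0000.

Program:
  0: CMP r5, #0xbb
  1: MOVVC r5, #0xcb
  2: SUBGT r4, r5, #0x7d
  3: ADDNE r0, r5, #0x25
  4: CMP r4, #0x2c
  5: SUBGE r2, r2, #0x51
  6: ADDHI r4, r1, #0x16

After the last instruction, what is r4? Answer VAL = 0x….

0: ✓ CMP  NZCV=1001
1: · MOVVC
2: ✓ SUBGT  r4←0xcd
3: ✓ ADDNE  r0←0x6f
4: ✓ CMP  NZCV=1010
5: · SUBGE
6: ✓ ADDHI  r4←0x4d

VAL = 0x4d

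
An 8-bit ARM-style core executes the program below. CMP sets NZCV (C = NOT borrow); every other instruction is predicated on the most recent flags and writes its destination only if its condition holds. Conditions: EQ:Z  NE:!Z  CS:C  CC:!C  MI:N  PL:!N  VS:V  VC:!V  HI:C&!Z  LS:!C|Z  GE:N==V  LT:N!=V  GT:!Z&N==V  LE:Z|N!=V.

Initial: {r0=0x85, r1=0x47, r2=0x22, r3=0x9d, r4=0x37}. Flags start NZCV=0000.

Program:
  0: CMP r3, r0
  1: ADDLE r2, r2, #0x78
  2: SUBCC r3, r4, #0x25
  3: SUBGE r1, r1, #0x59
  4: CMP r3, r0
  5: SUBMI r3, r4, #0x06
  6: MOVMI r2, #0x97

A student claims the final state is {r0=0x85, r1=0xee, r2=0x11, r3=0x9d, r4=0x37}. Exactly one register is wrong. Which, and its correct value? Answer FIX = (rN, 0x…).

FIX = (r2, 0x22)

[0] flags=0010 → (cmp)
[1] flags=0010 LE?F → skip
[2] flags=0010 CC?F → skip
[3] flags=0010 GE?T → r1=0xee
[4] flags=0010 → (cmp)
[5] flags=0010 MI?F → skip
[6] flags=0010 MI?F → skip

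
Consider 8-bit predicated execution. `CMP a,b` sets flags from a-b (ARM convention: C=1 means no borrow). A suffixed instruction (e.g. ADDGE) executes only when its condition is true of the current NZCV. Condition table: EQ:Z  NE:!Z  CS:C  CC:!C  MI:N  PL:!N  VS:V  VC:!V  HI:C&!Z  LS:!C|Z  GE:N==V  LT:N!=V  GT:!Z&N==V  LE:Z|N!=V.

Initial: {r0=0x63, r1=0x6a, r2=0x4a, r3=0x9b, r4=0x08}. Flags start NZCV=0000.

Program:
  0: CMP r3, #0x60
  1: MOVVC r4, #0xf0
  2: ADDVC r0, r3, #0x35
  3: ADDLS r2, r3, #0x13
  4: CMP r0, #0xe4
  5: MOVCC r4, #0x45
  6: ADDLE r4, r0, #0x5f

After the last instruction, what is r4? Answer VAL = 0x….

VAL = 0x45

0: ✓ CMP  NZCV=0011
1: · MOVVC
2: · ADDVC
3: · ADDLS
4: ✓ CMP  NZCV=0000
5: ✓ MOVCC  r4←0x45
6: · ADDLE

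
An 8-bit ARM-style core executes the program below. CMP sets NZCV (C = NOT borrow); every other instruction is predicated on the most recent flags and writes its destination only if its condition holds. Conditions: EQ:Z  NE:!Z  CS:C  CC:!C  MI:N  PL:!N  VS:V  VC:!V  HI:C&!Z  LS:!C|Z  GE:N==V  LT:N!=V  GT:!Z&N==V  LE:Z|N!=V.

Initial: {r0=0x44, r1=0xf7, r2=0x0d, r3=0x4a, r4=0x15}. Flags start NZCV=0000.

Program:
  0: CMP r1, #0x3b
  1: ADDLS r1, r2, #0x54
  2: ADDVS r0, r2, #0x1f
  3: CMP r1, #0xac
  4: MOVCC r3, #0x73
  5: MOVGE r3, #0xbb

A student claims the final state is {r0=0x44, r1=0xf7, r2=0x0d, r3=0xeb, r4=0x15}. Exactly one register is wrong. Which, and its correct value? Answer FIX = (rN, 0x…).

FIX = (r3, 0xbb)

[0] flags=1010 → (cmp)
[1] flags=1010 LS?F → skip
[2] flags=1010 VS?F → skip
[3] flags=0010 → (cmp)
[4] flags=0010 CC?F → skip
[5] flags=0010 GE?T → r3=0xbb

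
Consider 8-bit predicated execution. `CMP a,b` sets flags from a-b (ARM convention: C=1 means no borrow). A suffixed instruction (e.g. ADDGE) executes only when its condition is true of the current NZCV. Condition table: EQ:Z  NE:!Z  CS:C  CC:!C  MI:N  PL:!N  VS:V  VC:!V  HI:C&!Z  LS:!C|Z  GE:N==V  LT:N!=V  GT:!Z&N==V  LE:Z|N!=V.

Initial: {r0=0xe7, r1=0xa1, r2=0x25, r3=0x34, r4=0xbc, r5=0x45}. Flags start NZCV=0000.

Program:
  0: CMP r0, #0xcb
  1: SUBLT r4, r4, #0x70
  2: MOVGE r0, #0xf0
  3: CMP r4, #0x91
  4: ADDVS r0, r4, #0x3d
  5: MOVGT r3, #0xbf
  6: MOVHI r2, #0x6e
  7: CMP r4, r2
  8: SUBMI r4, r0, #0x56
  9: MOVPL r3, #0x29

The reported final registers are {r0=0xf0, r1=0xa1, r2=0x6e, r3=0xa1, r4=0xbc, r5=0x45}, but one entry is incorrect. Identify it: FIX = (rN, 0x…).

0: ✓ CMP  NZCV=0010
1: · SUBLT
2: ✓ MOVGE  r0←0xf0
3: ✓ CMP  NZCV=0010
4: · ADDVS
5: ✓ MOVGT  r3←0xbf
6: ✓ MOVHI  r2←0x6e
7: ✓ CMP  NZCV=0011
8: · SUBMI
9: ✓ MOVPL  r3←0x29

FIX = (r3, 0x29)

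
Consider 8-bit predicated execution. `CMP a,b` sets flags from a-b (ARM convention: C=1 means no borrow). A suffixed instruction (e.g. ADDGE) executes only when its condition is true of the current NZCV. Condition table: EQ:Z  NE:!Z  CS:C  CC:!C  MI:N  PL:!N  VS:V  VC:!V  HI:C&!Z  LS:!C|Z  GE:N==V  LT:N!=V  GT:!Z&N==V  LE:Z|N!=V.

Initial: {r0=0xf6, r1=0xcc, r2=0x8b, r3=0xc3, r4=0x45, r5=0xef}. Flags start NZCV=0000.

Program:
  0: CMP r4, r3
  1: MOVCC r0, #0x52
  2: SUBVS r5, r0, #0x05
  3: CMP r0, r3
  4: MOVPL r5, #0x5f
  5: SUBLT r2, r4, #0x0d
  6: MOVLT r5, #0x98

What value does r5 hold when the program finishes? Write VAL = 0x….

VAL = 0x4d

[0] flags=1001 → (cmp)
[1] flags=1001 CC?T → r0=0x52
[2] flags=1001 VS?T → r5=0x4d
[3] flags=1001 → (cmp)
[4] flags=1001 PL?F → skip
[5] flags=1001 LT?F → skip
[6] flags=1001 LT?F → skip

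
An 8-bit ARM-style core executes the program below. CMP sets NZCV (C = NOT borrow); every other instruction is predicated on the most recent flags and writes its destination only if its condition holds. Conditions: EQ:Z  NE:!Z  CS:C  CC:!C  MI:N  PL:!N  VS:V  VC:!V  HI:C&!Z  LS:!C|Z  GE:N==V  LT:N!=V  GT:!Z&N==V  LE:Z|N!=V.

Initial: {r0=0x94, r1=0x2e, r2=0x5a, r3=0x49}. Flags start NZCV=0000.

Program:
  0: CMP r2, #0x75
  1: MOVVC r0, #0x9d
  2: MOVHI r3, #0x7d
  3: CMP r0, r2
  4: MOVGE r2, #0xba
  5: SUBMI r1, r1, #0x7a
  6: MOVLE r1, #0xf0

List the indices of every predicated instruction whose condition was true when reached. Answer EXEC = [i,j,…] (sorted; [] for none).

0: ✓ CMP  NZCV=1000
1: ✓ MOVVC  r0←0x9d
2: · MOVHI
3: ✓ CMP  NZCV=0011
4: · MOVGE
5: · SUBMI
6: ✓ MOVLE  r1←0xf0

EXEC = [1,6]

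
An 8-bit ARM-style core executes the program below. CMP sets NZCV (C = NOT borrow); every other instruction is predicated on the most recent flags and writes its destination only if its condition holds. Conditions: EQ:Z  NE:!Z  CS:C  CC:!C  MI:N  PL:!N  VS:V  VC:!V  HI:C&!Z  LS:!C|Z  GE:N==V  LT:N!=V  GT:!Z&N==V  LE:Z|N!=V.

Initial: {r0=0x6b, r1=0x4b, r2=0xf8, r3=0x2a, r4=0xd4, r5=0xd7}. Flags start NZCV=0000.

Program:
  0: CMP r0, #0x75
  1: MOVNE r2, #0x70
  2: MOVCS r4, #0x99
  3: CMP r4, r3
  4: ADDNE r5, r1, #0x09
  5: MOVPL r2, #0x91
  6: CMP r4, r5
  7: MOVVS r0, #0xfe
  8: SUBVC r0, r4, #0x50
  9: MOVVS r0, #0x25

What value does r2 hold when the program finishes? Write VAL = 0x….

VAL = 0x70

[0] flags=1000 → (cmp)
[1] flags=1000 NE?T → r2=0x70
[2] flags=1000 CS?F → skip
[3] flags=1010 → (cmp)
[4] flags=1010 NE?T → r5=0x54
[5] flags=1010 PL?F → skip
[6] flags=1010 → (cmp)
[7] flags=1010 VS?F → skip
[8] flags=1010 VC?T → r0=0x84
[9] flags=1010 VS?F → skip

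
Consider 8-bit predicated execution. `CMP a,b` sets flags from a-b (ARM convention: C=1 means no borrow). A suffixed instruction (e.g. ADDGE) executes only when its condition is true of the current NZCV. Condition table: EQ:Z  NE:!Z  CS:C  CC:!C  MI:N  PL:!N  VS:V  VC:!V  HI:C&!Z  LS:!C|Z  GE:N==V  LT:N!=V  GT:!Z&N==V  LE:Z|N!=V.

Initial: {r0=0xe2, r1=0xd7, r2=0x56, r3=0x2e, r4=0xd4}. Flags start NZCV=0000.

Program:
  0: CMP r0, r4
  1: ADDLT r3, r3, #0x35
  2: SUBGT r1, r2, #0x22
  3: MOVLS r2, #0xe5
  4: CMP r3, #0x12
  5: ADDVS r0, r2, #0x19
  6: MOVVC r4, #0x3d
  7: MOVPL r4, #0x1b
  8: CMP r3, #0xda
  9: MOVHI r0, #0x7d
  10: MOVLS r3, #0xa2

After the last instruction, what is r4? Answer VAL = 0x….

0: ✓ CMP  NZCV=0010
1: · ADDLT
2: ✓ SUBGT  r1←0x34
3: · MOVLS
4: ✓ CMP  NZCV=0010
5: · ADDVS
6: ✓ MOVVC  r4←0x3d
7: ✓ MOVPL  r4←0x1b
8: ✓ CMP  NZCV=0000
9: · MOVHI
10: ✓ MOVLS  r3←0xa2

VAL = 0x1b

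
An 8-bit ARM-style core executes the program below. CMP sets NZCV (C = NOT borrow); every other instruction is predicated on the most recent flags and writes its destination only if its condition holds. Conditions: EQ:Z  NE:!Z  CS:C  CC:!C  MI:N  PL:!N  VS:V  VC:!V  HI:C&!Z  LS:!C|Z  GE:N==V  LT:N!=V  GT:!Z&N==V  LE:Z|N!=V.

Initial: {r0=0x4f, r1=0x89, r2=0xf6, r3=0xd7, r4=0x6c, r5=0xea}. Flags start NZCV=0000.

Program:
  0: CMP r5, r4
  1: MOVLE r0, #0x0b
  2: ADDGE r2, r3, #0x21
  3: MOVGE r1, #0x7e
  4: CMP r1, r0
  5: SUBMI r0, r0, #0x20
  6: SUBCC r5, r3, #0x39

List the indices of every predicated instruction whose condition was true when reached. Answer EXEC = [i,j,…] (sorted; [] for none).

[0] flags=0011 → (cmp)
[1] flags=0011 LE?T → r0=0x0b
[2] flags=0011 GE?F → skip
[3] flags=0011 GE?F → skip
[4] flags=0011 → (cmp)
[5] flags=0011 MI?F → skip
[6] flags=0011 CC?F → skip

EXEC = [1]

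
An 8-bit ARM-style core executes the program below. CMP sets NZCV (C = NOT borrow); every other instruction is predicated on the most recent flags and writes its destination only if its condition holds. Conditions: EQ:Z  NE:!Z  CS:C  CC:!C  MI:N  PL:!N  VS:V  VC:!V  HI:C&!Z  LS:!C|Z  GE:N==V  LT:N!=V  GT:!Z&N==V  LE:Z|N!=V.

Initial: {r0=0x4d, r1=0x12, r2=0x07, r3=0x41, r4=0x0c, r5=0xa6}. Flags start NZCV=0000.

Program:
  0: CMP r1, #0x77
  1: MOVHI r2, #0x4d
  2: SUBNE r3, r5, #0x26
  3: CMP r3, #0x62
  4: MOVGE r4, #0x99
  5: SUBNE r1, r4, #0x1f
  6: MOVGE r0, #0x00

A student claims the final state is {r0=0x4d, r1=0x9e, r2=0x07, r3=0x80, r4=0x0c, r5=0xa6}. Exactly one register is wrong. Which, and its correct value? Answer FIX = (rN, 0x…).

0: ✓ CMP  NZCV=1000
1: · MOVHI
2: ✓ SUBNE  r3←0x80
3: ✓ CMP  NZCV=0011
4: · MOVGE
5: ✓ SUBNE  r1←0xed
6: · MOVGE

FIX = (r1, 0xed)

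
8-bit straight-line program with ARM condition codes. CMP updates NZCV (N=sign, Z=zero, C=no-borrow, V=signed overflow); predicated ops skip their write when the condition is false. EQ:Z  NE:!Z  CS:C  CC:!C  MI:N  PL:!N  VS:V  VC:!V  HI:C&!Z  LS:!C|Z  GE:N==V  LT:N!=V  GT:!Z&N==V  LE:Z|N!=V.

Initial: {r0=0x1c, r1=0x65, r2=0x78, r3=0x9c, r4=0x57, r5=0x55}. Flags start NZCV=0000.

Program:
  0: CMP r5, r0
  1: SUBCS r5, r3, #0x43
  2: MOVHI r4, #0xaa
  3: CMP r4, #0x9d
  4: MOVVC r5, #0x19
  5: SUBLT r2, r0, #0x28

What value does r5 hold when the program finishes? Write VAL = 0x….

VAL = 0x19

[0] flags=0010 → (cmp)
[1] flags=0010 CS?T → r5=0x59
[2] flags=0010 HI?T → r4=0xaa
[3] flags=0010 → (cmp)
[4] flags=0010 VC?T → r5=0x19
[5] flags=0010 LT?F → skip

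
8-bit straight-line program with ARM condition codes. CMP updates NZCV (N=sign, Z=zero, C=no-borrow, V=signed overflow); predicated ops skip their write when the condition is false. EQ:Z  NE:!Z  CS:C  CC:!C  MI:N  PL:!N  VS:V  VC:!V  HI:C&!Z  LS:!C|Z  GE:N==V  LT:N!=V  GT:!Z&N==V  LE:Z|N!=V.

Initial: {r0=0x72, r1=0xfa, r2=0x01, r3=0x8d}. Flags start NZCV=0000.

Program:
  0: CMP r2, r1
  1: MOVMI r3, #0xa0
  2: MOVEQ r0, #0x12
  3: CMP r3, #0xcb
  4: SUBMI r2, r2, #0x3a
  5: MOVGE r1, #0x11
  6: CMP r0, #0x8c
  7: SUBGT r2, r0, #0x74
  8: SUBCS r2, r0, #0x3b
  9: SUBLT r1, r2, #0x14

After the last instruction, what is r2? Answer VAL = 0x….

0: ✓ CMP  NZCV=0000
1: · MOVMI
2: · MOVEQ
3: ✓ CMP  NZCV=1000
4: ✓ SUBMI  r2←0xc7
5: · MOVGE
6: ✓ CMP  NZCV=1001
7: ✓ SUBGT  r2←0xfe
8: · SUBCS
9: · SUBLT

VAL = 0xfe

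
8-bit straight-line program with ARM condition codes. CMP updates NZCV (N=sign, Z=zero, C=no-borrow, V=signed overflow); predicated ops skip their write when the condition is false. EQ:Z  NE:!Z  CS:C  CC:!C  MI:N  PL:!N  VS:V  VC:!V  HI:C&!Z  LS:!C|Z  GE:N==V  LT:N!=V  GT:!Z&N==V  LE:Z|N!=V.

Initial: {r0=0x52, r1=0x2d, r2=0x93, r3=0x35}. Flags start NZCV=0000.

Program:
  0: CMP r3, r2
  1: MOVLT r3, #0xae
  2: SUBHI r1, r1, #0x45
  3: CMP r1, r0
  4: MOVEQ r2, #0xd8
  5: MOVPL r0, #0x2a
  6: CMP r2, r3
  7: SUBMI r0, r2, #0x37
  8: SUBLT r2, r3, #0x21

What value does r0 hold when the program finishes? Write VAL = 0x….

VAL = 0x52

[0] flags=1001 → (cmp)
[1] flags=1001 LT?F → skip
[2] flags=1001 HI?F → skip
[3] flags=1000 → (cmp)
[4] flags=1000 EQ?F → skip
[5] flags=1000 PL?F → skip
[6] flags=0011 → (cmp)
[7] flags=0011 MI?F → skip
[8] flags=0011 LT?T → r2=0x14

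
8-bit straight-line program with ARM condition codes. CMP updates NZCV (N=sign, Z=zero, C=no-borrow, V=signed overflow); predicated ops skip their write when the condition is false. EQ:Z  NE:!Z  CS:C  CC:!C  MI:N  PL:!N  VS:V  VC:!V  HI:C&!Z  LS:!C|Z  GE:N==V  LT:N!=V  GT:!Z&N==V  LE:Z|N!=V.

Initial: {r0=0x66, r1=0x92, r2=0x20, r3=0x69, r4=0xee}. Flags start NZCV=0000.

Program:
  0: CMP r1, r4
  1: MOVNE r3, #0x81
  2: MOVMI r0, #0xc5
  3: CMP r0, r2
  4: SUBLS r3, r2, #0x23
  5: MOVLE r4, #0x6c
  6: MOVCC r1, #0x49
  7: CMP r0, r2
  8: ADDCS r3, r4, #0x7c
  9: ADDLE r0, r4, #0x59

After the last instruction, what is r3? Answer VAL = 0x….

VAL = 0xe8

[0] flags=1000 → (cmp)
[1] flags=1000 NE?T → r3=0x81
[2] flags=1000 MI?T → r0=0xc5
[3] flags=1010 → (cmp)
[4] flags=1010 LS?F → skip
[5] flags=1010 LE?T → r4=0x6c
[6] flags=1010 CC?F → skip
[7] flags=1010 → (cmp)
[8] flags=1010 CS?T → r3=0xe8
[9] flags=1010 LE?T → r0=0xc5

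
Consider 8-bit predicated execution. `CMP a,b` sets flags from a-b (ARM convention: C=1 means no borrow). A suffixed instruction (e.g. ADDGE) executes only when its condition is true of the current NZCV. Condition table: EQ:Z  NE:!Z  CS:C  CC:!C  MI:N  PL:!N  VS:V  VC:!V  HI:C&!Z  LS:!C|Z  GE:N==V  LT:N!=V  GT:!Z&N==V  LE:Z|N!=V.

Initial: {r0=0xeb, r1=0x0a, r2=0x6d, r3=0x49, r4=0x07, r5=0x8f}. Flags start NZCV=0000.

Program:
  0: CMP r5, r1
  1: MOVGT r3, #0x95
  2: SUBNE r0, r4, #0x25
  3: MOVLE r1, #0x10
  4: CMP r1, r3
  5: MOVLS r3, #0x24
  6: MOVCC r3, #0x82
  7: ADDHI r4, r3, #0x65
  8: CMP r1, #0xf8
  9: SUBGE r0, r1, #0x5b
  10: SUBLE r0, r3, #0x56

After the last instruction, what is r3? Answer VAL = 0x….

0: ✓ CMP  NZCV=1010
1: · MOVGT
2: ✓ SUBNE  r0←0xe2
3: ✓ MOVLE  r1←0x10
4: ✓ CMP  NZCV=1000
5: ✓ MOVLS  r3←0x24
6: ✓ MOVCC  r3←0x82
7: · ADDHI
8: ✓ CMP  NZCV=0000
9: ✓ SUBGE  r0←0xb5
10: · SUBLE

VAL = 0x82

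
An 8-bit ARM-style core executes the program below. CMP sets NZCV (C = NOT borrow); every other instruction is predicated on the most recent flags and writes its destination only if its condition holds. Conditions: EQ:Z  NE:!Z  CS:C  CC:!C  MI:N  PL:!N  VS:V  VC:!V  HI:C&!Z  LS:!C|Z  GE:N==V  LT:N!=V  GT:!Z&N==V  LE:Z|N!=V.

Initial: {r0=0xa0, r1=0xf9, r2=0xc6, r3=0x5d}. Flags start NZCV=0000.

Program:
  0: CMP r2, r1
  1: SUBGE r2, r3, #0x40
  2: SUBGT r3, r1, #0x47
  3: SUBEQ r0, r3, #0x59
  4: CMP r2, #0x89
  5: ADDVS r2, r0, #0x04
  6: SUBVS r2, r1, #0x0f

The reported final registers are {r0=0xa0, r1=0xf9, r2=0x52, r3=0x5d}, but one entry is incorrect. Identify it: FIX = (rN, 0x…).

[0] flags=1000 → (cmp)
[1] flags=1000 GE?F → skip
[2] flags=1000 GT?F → skip
[3] flags=1000 EQ?F → skip
[4] flags=0010 → (cmp)
[5] flags=0010 VS?F → skip
[6] flags=0010 VS?F → skip

FIX = (r2, 0xc6)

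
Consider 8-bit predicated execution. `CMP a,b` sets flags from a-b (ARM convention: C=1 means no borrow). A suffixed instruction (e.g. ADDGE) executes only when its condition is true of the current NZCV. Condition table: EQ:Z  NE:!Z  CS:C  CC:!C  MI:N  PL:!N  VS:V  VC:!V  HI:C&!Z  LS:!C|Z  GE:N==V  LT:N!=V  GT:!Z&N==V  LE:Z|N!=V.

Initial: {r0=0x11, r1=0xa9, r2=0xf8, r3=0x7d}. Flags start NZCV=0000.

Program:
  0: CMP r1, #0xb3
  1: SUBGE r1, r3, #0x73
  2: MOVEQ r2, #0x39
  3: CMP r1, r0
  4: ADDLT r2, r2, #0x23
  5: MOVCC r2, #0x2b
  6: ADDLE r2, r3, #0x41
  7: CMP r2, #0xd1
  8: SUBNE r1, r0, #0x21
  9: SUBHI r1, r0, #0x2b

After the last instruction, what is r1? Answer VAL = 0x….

[0] flags=1000 → (cmp)
[1] flags=1000 GE?F → skip
[2] flags=1000 EQ?F → skip
[3] flags=1010 → (cmp)
[4] flags=1010 LT?T → r2=0x1b
[5] flags=1010 CC?F → skip
[6] flags=1010 LE?T → r2=0xbe
[7] flags=1000 → (cmp)
[8] flags=1000 NE?T → r1=0xf0
[9] flags=1000 HI?F → skip

VAL = 0xf0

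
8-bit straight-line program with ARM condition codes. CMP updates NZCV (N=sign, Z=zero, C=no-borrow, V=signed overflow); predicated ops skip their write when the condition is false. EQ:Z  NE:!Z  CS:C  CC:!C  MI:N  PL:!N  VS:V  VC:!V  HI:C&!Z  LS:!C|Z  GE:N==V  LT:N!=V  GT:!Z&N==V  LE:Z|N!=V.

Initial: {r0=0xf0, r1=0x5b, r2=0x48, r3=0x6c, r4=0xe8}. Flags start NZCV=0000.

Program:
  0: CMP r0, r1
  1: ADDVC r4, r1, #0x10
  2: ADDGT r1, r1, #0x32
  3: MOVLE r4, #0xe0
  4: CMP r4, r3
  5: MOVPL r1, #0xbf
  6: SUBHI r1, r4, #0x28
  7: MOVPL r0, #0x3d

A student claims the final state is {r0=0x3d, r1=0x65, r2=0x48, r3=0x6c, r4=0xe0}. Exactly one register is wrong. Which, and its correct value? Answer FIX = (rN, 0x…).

0: ✓ CMP  NZCV=1010
1: ✓ ADDVC  r4←0x6b
2: · ADDGT
3: ✓ MOVLE  r4←0xe0
4: ✓ CMP  NZCV=0011
5: ✓ MOVPL  r1←0xbf
6: ✓ SUBHI  r1←0xb8
7: ✓ MOVPL  r0←0x3d

FIX = (r1, 0xb8)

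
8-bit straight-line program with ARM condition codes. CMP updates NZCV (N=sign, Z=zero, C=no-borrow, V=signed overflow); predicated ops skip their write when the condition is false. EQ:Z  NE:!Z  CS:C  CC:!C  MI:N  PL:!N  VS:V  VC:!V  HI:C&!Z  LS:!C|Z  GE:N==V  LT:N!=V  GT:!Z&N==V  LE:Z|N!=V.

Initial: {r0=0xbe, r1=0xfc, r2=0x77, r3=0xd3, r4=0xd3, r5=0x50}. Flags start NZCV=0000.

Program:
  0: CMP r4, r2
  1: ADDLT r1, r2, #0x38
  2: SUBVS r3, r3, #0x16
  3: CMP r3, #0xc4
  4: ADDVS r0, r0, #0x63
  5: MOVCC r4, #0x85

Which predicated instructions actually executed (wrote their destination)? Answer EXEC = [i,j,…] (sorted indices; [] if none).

EXEC = [1,2,5]

0: ✓ CMP  NZCV=0011
1: ✓ ADDLT  r1←0xaf
2: ✓ SUBVS  r3←0xbd
3: ✓ CMP  NZCV=1000
4: · ADDVS
5: ✓ MOVCC  r4←0x85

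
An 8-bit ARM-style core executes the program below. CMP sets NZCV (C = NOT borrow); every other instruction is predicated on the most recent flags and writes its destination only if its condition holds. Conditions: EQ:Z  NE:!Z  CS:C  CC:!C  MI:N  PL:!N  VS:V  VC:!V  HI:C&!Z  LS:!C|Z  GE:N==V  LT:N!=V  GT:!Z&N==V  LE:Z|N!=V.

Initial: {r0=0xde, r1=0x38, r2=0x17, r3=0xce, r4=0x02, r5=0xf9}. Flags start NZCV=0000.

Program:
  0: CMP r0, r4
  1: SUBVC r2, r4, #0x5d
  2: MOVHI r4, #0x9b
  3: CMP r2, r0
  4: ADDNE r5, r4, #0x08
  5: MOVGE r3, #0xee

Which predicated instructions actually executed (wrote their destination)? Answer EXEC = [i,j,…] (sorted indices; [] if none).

[0] flags=1010 → (cmp)
[1] flags=1010 VC?T → r2=0xa5
[2] flags=1010 HI?T → r4=0x9b
[3] flags=1000 → (cmp)
[4] flags=1000 NE?T → r5=0xa3
[5] flags=1000 GE?F → skip

EXEC = [1,2,4]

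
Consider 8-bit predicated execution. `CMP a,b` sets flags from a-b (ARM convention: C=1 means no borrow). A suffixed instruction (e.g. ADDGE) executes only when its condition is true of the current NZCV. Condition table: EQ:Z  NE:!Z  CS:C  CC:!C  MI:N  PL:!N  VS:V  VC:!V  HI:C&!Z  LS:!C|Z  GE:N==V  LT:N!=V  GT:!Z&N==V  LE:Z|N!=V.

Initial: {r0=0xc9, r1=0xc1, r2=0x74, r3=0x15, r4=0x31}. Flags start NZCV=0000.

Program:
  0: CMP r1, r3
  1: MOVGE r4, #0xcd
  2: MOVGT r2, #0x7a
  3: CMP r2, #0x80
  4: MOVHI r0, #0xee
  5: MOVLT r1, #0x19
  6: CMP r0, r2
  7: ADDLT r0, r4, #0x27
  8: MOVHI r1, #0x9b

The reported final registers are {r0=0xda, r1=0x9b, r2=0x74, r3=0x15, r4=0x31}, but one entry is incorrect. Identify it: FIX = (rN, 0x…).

FIX = (r0, 0x58)

0: ✓ CMP  NZCV=1010
1: · MOVGE
2: · MOVGT
3: ✓ CMP  NZCV=1001
4: · MOVHI
5: · MOVLT
6: ✓ CMP  NZCV=0011
7: ✓ ADDLT  r0←0x58
8: ✓ MOVHI  r1←0x9b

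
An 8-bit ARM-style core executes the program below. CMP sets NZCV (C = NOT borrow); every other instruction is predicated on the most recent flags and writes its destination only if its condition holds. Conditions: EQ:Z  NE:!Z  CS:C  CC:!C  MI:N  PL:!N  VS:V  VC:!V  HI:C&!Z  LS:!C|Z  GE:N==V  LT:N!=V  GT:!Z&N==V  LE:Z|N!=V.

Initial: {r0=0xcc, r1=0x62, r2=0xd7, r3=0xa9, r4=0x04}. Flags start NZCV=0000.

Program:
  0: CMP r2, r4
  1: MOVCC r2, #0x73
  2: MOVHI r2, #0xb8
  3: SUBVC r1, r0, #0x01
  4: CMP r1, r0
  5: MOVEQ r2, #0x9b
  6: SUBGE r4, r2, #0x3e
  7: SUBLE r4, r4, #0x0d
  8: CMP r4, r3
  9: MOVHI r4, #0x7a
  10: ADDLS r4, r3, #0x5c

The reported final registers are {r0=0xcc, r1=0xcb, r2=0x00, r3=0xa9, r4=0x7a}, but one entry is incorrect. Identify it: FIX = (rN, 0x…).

[0] flags=1010 → (cmp)
[1] flags=1010 CC?F → skip
[2] flags=1010 HI?T → r2=0xb8
[3] flags=1010 VC?T → r1=0xcb
[4] flags=1000 → (cmp)
[5] flags=1000 EQ?F → skip
[6] flags=1000 GE?F → skip
[7] flags=1000 LE?T → r4=0xf7
[8] flags=0010 → (cmp)
[9] flags=0010 HI?T → r4=0x7a
[10] flags=0010 LS?F → skip

FIX = (r2, 0xb8)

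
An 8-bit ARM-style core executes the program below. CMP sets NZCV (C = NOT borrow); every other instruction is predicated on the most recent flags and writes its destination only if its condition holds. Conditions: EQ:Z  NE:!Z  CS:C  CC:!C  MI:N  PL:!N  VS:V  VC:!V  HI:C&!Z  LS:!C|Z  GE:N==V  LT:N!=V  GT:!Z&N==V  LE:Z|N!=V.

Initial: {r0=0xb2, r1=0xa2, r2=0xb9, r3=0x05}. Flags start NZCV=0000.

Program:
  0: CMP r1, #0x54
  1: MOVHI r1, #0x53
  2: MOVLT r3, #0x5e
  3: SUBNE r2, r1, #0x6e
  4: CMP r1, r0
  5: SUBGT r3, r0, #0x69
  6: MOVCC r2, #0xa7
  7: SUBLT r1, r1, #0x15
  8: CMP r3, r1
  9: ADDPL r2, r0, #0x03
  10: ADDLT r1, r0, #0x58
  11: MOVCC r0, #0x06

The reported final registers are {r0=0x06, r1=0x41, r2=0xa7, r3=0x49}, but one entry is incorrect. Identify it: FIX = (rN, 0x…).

FIX = (r1, 0x0a)

[0] flags=0011 → (cmp)
[1] flags=0011 HI?T → r1=0x53
[2] flags=0011 LT?T → r3=0x5e
[3] flags=0011 NE?T → r2=0xe5
[4] flags=1001 → (cmp)
[5] flags=1001 GT?T → r3=0x49
[6] flags=1001 CC?T → r2=0xa7
[7] flags=1001 LT?F → skip
[8] flags=1000 → (cmp)
[9] flags=1000 PL?F → skip
[10] flags=1000 LT?T → r1=0x0a
[11] flags=1000 CC?T → r0=0x06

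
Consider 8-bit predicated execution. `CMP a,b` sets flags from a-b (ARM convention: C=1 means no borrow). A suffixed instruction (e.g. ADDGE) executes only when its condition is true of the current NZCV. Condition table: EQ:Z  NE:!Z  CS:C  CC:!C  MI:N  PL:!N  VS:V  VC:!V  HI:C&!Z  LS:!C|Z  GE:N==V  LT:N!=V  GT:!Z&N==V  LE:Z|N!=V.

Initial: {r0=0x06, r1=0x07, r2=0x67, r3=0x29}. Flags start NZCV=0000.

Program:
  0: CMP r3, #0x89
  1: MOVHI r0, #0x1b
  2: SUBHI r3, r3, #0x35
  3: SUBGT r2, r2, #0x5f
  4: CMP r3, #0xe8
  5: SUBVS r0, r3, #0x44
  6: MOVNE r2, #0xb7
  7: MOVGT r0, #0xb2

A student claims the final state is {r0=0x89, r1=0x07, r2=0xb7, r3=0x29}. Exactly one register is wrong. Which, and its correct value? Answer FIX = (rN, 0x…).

[0] flags=1001 → (cmp)
[1] flags=1001 HI?F → skip
[2] flags=1001 HI?F → skip
[3] flags=1001 GT?T → r2=0x08
[4] flags=0000 → (cmp)
[5] flags=0000 VS?F → skip
[6] flags=0000 NE?T → r2=0xb7
[7] flags=0000 GT?T → r0=0xb2

FIX = (r0, 0xb2)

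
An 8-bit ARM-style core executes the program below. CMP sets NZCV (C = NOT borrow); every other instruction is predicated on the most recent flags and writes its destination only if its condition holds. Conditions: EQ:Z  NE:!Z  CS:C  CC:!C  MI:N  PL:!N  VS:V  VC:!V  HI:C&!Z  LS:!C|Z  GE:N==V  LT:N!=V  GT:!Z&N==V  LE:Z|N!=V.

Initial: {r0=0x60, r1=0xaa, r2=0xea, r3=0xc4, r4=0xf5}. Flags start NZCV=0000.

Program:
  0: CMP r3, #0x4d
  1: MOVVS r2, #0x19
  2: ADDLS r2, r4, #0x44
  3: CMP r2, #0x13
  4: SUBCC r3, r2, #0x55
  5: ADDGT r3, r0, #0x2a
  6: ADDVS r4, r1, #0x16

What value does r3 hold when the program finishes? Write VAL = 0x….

[0] flags=0011 → (cmp)
[1] flags=0011 VS?T → r2=0x19
[2] flags=0011 LS?F → skip
[3] flags=0010 → (cmp)
[4] flags=0010 CC?F → skip
[5] flags=0010 GT?T → r3=0x8a
[6] flags=0010 VS?F → skip

VAL = 0x8a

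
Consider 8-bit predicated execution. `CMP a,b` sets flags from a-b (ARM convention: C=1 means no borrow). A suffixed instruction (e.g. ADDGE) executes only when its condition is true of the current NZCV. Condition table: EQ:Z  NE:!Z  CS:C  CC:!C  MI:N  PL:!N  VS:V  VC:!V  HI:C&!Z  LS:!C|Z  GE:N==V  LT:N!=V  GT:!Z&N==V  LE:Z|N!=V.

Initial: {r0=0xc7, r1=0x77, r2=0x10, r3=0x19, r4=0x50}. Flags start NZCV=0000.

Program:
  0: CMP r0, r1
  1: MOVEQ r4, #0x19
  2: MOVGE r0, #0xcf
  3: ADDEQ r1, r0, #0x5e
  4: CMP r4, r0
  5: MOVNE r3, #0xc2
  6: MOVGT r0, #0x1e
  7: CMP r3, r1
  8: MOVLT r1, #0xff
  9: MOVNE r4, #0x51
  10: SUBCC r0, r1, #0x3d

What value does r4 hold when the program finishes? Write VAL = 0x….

[0] flags=0011 → (cmp)
[1] flags=0011 EQ?F → skip
[2] flags=0011 GE?F → skip
[3] flags=0011 EQ?F → skip
[4] flags=1001 → (cmp)
[5] flags=1001 NE?T → r3=0xc2
[6] flags=1001 GT?T → r0=0x1e
[7] flags=0011 → (cmp)
[8] flags=0011 LT?T → r1=0xff
[9] flags=0011 NE?T → r4=0x51
[10] flags=0011 CC?F → skip

VAL = 0x51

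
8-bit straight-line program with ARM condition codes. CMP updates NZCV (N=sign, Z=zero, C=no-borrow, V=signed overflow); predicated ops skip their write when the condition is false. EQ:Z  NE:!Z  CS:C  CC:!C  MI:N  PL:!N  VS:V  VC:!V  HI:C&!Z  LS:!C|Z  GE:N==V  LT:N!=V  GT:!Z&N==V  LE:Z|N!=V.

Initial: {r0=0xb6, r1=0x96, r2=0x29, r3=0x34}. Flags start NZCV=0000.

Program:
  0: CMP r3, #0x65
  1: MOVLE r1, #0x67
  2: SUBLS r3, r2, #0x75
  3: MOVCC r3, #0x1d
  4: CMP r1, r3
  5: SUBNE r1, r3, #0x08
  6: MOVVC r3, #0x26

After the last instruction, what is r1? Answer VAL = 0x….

[0] flags=1000 → (cmp)
[1] flags=1000 LE?T → r1=0x67
[2] flags=1000 LS?T → r3=0xb4
[3] flags=1000 CC?T → r3=0x1d
[4] flags=0010 → (cmp)
[5] flags=0010 NE?T → r1=0x15
[6] flags=0010 VC?T → r3=0x26

VAL = 0x15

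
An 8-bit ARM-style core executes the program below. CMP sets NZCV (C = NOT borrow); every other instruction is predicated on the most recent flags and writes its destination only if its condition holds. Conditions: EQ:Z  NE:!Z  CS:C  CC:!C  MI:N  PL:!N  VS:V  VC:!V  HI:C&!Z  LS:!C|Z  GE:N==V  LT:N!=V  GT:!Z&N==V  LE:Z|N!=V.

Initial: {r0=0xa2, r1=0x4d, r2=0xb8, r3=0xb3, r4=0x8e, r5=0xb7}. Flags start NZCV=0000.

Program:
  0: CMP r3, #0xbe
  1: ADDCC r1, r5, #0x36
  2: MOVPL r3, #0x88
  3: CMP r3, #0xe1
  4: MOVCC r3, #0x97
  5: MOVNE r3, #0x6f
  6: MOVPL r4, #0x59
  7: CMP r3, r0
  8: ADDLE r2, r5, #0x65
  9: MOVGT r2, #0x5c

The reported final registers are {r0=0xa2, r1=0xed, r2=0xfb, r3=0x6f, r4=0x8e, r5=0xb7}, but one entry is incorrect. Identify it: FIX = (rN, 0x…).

FIX = (r2, 0x5c)

0: ✓ CMP  NZCV=1000
1: ✓ ADDCC  r1←0xed
2: · MOVPL
3: ✓ CMP  NZCV=1000
4: ✓ MOVCC  r3←0x97
5: ✓ MOVNE  r3←0x6f
6: · MOVPL
7: ✓ CMP  NZCV=1001
8: · ADDLE
9: ✓ MOVGT  r2←0x5c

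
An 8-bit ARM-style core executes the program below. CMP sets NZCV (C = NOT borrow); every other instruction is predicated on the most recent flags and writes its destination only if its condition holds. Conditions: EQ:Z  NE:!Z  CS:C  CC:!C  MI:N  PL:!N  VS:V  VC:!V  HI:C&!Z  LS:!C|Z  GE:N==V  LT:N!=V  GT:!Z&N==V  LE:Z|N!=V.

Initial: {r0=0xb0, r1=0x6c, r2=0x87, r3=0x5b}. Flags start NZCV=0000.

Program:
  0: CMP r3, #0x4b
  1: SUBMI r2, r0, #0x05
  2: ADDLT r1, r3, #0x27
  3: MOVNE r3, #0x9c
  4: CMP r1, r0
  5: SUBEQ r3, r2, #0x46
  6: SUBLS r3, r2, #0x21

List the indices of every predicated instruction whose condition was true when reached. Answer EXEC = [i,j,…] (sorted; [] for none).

[0] flags=0010 → (cmp)
[1] flags=0010 MI?F → skip
[2] flags=0010 LT?F → skip
[3] flags=0010 NE?T → r3=0x9c
[4] flags=1001 → (cmp)
[5] flags=1001 EQ?F → skip
[6] flags=1001 LS?T → r3=0x66

EXEC = [3,6]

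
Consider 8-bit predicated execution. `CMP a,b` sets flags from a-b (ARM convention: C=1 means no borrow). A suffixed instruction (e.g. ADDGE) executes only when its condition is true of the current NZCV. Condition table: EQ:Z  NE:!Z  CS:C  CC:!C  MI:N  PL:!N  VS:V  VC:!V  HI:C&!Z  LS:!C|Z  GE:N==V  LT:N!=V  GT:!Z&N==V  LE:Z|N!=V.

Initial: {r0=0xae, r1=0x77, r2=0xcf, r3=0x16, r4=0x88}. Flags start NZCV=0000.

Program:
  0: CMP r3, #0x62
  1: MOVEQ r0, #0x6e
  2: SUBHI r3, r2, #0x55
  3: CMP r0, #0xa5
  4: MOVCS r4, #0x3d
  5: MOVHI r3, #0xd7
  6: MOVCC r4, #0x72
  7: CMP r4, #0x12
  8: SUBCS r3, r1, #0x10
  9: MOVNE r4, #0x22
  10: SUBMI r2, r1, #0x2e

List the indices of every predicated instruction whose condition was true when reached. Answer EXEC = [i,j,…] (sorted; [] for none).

EXEC = [4,5,8,9]

0: ✓ CMP  NZCV=1000
1: · MOVEQ
2: · SUBHI
3: ✓ CMP  NZCV=0010
4: ✓ MOVCS  r4←0x3d
5: ✓ MOVHI  r3←0xd7
6: · MOVCC
7: ✓ CMP  NZCV=0010
8: ✓ SUBCS  r3←0x67
9: ✓ MOVNE  r4←0x22
10: · SUBMI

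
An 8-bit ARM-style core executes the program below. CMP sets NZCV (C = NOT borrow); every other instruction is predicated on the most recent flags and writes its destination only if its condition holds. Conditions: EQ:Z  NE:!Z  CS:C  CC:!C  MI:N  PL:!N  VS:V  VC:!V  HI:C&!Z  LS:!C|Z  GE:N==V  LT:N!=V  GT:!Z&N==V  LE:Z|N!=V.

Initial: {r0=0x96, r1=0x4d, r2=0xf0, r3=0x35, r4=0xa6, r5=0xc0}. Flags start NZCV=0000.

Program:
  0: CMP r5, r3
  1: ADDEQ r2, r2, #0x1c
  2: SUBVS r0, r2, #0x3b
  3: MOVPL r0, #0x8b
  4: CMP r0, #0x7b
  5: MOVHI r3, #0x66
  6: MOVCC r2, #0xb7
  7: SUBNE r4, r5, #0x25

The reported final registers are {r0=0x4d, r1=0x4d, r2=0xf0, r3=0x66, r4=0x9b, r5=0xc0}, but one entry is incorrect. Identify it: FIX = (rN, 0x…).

0: ✓ CMP  NZCV=1010
1: · ADDEQ
2: · SUBVS
3: · MOVPL
4: ✓ CMP  NZCV=0011
5: ✓ MOVHI  r3←0x66
6: · MOVCC
7: ✓ SUBNE  r4←0x9b

FIX = (r0, 0x96)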